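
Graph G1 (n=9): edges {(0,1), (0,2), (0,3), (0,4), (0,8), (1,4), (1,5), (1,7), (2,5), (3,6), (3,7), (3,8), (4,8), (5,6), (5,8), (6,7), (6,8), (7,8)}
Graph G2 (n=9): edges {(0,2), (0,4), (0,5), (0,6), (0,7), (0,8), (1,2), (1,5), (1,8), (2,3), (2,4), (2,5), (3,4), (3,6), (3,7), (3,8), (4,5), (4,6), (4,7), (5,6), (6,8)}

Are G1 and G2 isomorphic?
No, not isomorphic

The graphs are NOT isomorphic.

Counting triangles (3-cliques): G1 has 8, G2 has 14.
Triangle count is an isomorphism invariant, so differing triangle counts rule out isomorphism.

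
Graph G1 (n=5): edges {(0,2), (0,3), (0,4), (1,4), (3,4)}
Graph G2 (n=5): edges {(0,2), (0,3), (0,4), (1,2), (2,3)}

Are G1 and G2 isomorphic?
Yes, isomorphic

The graphs are isomorphic.
One valid mapping φ: V(G1) → V(G2): 0→0, 1→1, 2→4, 3→3, 4→2

Verify φ preserves adjacency — for each edge of G1, its image is an edge of G2:
  (0,2) → (φ(0),φ(2)) = (0,4) ∈ E(G2) ✓
  (0,3) → (φ(0),φ(3)) = (0,3) ∈ E(G2) ✓
  (0,4) → (φ(0),φ(4)) = (0,2) ∈ E(G2) ✓
  (1,4) → (φ(1),φ(4)) = (1,2) ∈ E(G2) ✓
  (3,4) → (φ(3),φ(4)) = (2,3) ∈ E(G2) ✓
All 5 edges of G1 map to edges of G2, and |E(G1)| = |E(G2)| = 5, so φ is a bijection on edges as well as vertices. Hence G1 ≅ G2.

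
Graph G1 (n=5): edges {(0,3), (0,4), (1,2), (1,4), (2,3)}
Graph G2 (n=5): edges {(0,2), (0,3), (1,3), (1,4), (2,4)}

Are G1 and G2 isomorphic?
Yes, isomorphic

The graphs are isomorphic.
One valid mapping φ: V(G1) → V(G2): 0→4, 1→3, 2→0, 3→2, 4→1

Verify φ preserves adjacency — for each edge of G1, its image is an edge of G2:
  (0,3) → (φ(0),φ(3)) = (2,4) ∈ E(G2) ✓
  (0,4) → (φ(0),φ(4)) = (1,4) ∈ E(G2) ✓
  (1,2) → (φ(1),φ(2)) = (0,3) ∈ E(G2) ✓
  (1,4) → (φ(1),φ(4)) = (1,3) ∈ E(G2) ✓
  (2,3) → (φ(2),φ(3)) = (0,2) ∈ E(G2) ✓
All 5 edges of G1 map to edges of G2, and |E(G1)| = |E(G2)| = 5, so φ is a bijection on edges as well as vertices. Hence G1 ≅ G2.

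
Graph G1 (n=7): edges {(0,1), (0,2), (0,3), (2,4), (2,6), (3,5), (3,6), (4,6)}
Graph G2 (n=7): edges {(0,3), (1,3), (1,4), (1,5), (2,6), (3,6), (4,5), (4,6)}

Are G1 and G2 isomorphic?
Yes, isomorphic

The graphs are isomorphic.
One valid mapping φ: V(G1) → V(G2): 0→3, 1→0, 2→1, 3→6, 4→5, 5→2, 6→4

Verify φ preserves adjacency — for each edge of G1, its image is an edge of G2:
  (0,1) → (φ(0),φ(1)) = (0,3) ∈ E(G2) ✓
  (0,2) → (φ(0),φ(2)) = (1,3) ∈ E(G2) ✓
  (0,3) → (φ(0),φ(3)) = (3,6) ∈ E(G2) ✓
  (2,4) → (φ(2),φ(4)) = (1,5) ∈ E(G2) ✓
  (2,6) → (φ(2),φ(6)) = (1,4) ∈ E(G2) ✓
  (3,5) → (φ(3),φ(5)) = (2,6) ∈ E(G2) ✓
  (3,6) → (φ(3),φ(6)) = (4,6) ∈ E(G2) ✓
  (4,6) → (φ(4),φ(6)) = (4,5) ∈ E(G2) ✓
All 8 edges of G1 map to edges of G2, and |E(G1)| = |E(G2)| = 8, so φ is a bijection on edges as well as vertices. Hence G1 ≅ G2.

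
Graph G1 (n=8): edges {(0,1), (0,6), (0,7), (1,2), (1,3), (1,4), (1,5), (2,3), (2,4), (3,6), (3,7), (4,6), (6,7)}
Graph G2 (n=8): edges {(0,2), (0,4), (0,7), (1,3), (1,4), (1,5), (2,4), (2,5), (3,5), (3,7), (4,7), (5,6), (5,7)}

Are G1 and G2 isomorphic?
Yes, isomorphic

The graphs are isomorphic.
One valid mapping φ: V(G1) → V(G2): 0→2, 1→5, 2→3, 3→7, 4→1, 5→6, 6→4, 7→0

Verify φ preserves adjacency — for each edge of G1, its image is an edge of G2:
  (0,1) → (φ(0),φ(1)) = (2,5) ∈ E(G2) ✓
  (0,6) → (φ(0),φ(6)) = (2,4) ∈ E(G2) ✓
  (0,7) → (φ(0),φ(7)) = (0,2) ∈ E(G2) ✓
  (1,2) → (φ(1),φ(2)) = (3,5) ∈ E(G2) ✓
  (1,3) → (φ(1),φ(3)) = (5,7) ∈ E(G2) ✓
  (1,4) → (φ(1),φ(4)) = (1,5) ∈ E(G2) ✓
  (1,5) → (φ(1),φ(5)) = (5,6) ∈ E(G2) ✓
  (2,3) → (φ(2),φ(3)) = (3,7) ∈ E(G2) ✓
  (2,4) → (φ(2),φ(4)) = (1,3) ∈ E(G2) ✓
  (3,6) → (φ(3),φ(6)) = (4,7) ∈ E(G2) ✓
  (3,7) → (φ(3),φ(7)) = (0,7) ∈ E(G2) ✓
  (4,6) → (φ(4),φ(6)) = (1,4) ∈ E(G2) ✓
  (6,7) → (φ(6),φ(7)) = (0,4) ∈ E(G2) ✓
All 13 edges of G1 map to edges of G2, and |E(G1)| = |E(G2)| = 13, so φ is a bijection on edges as well as vertices. Hence G1 ≅ G2.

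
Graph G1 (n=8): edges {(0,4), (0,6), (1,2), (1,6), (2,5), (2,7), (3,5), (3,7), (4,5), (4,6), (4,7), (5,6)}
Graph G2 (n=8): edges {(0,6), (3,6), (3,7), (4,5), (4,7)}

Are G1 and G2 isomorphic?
No, not isomorphic

The graphs are NOT isomorphic.

Connected components of G1: 1 component(s) with vertex sets [[0, 1, 2, 3, 4, 5, 6, 7]], sizes [8].
Connected components of G2: 3 component(s) with vertex sets [[1], [2], [0, 3, 4, 5, 6, 7]], sizes [1, 1, 6].
The number of connected components (and the multiset of component sizes) is an isomorphism invariant — an isomorphism maps each component of G1 bijectively onto a component of G2. Since G1 has 1 component(s) and G2 has 3, they cannot be isomorphic.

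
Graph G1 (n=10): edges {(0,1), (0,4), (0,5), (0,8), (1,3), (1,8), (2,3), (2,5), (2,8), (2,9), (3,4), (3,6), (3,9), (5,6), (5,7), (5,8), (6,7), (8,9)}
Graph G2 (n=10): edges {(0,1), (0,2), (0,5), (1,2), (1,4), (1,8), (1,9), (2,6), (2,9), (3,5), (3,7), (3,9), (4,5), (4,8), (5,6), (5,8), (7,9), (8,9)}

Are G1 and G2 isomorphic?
Yes, isomorphic

The graphs are isomorphic.
One valid mapping φ: V(G1) → V(G2): 0→2, 1→0, 2→8, 3→5, 4→6, 5→9, 6→3, 7→7, 8→1, 9→4

Verify φ preserves adjacency — for each edge of G1, its image is an edge of G2:
  (0,1) → (φ(0),φ(1)) = (0,2) ∈ E(G2) ✓
  (0,4) → (φ(0),φ(4)) = (2,6) ∈ E(G2) ✓
  (0,5) → (φ(0),φ(5)) = (2,9) ∈ E(G2) ✓
  (0,8) → (φ(0),φ(8)) = (1,2) ∈ E(G2) ✓
  (1,3) → (φ(1),φ(3)) = (0,5) ∈ E(G2) ✓
  (1,8) → (φ(1),φ(8)) = (0,1) ∈ E(G2) ✓
  (2,3) → (φ(2),φ(3)) = (5,8) ∈ E(G2) ✓
  (2,5) → (φ(2),φ(5)) = (8,9) ∈ E(G2) ✓
  (2,8) → (φ(2),φ(8)) = (1,8) ∈ E(G2) ✓
  (2,9) → (φ(2),φ(9)) = (4,8) ∈ E(G2) ✓
  (3,4) → (φ(3),φ(4)) = (5,6) ∈ E(G2) ✓
  (3,6) → (φ(3),φ(6)) = (3,5) ∈ E(G2) ✓
  (3,9) → (φ(3),φ(9)) = (4,5) ∈ E(G2) ✓
  (5,6) → (φ(5),φ(6)) = (3,9) ∈ E(G2) ✓
  (5,7) → (φ(5),φ(7)) = (7,9) ∈ E(G2) ✓
  (5,8) → (φ(5),φ(8)) = (1,9) ∈ E(G2) ✓
  (6,7) → (φ(6),φ(7)) = (3,7) ∈ E(G2) ✓
  (8,9) → (φ(8),φ(9)) = (1,4) ∈ E(G2) ✓
All 18 edges of G1 map to edges of G2, and |E(G1)| = |E(G2)| = 18, so φ is a bijection on edges as well as vertices. Hence G1 ≅ G2.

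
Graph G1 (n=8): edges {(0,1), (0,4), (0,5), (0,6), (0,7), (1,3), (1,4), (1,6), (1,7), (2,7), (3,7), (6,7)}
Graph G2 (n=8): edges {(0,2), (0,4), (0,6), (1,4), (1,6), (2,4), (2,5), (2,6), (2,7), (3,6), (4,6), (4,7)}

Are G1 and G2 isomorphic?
Yes, isomorphic

The graphs are isomorphic.
One valid mapping φ: V(G1) → V(G2): 0→6, 1→4, 2→5, 3→7, 4→1, 5→3, 6→0, 7→2

Verify φ preserves adjacency — for each edge of G1, its image is an edge of G2:
  (0,1) → (φ(0),φ(1)) = (4,6) ∈ E(G2) ✓
  (0,4) → (φ(0),φ(4)) = (1,6) ∈ E(G2) ✓
  (0,5) → (φ(0),φ(5)) = (3,6) ∈ E(G2) ✓
  (0,6) → (φ(0),φ(6)) = (0,6) ∈ E(G2) ✓
  (0,7) → (φ(0),φ(7)) = (2,6) ∈ E(G2) ✓
  (1,3) → (φ(1),φ(3)) = (4,7) ∈ E(G2) ✓
  (1,4) → (φ(1),φ(4)) = (1,4) ∈ E(G2) ✓
  (1,6) → (φ(1),φ(6)) = (0,4) ∈ E(G2) ✓
  (1,7) → (φ(1),φ(7)) = (2,4) ∈ E(G2) ✓
  (2,7) → (φ(2),φ(7)) = (2,5) ∈ E(G2) ✓
  (3,7) → (φ(3),φ(7)) = (2,7) ∈ E(G2) ✓
  (6,7) → (φ(6),φ(7)) = (0,2) ∈ E(G2) ✓
All 12 edges of G1 map to edges of G2, and |E(G1)| = |E(G2)| = 12, so φ is a bijection on edges as well as vertices. Hence G1 ≅ G2.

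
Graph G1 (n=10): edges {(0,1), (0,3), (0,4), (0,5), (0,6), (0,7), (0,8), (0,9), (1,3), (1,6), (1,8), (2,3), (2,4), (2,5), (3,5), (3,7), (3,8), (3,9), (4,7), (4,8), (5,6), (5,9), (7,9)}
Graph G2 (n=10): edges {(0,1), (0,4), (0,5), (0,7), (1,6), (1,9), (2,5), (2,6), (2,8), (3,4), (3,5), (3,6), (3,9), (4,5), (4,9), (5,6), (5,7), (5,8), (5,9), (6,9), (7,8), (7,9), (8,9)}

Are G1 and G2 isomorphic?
Yes, isomorphic

The graphs are isomorphic.
One valid mapping φ: V(G1) → V(G2): 0→5, 1→8, 2→1, 3→9, 4→0, 5→6, 6→2, 7→4, 8→7, 9→3

Verify φ preserves adjacency — for each edge of G1, its image is an edge of G2:
  (0,1) → (φ(0),φ(1)) = (5,8) ∈ E(G2) ✓
  (0,3) → (φ(0),φ(3)) = (5,9) ∈ E(G2) ✓
  (0,4) → (φ(0),φ(4)) = (0,5) ∈ E(G2) ✓
  (0,5) → (φ(0),φ(5)) = (5,6) ∈ E(G2) ✓
  (0,6) → (φ(0),φ(6)) = (2,5) ∈ E(G2) ✓
  (0,7) → (φ(0),φ(7)) = (4,5) ∈ E(G2) ✓
  (0,8) → (φ(0),φ(8)) = (5,7) ∈ E(G2) ✓
  (0,9) → (φ(0),φ(9)) = (3,5) ∈ E(G2) ✓
  (1,3) → (φ(1),φ(3)) = (8,9) ∈ E(G2) ✓
  (1,6) → (φ(1),φ(6)) = (2,8) ∈ E(G2) ✓
  (1,8) → (φ(1),φ(8)) = (7,8) ∈ E(G2) ✓
  (2,3) → (φ(2),φ(3)) = (1,9) ∈ E(G2) ✓
  (2,4) → (φ(2),φ(4)) = (0,1) ∈ E(G2) ✓
  (2,5) → (φ(2),φ(5)) = (1,6) ∈ E(G2) ✓
  (3,5) → (φ(3),φ(5)) = (6,9) ∈ E(G2) ✓
  (3,7) → (φ(3),φ(7)) = (4,9) ∈ E(G2) ✓
  (3,8) → (φ(3),φ(8)) = (7,9) ∈ E(G2) ✓
  (3,9) → (φ(3),φ(9)) = (3,9) ∈ E(G2) ✓
  (4,7) → (φ(4),φ(7)) = (0,4) ∈ E(G2) ✓
  (4,8) → (φ(4),φ(8)) = (0,7) ∈ E(G2) ✓
  (5,6) → (φ(5),φ(6)) = (2,6) ∈ E(G2) ✓
  (5,9) → (φ(5),φ(9)) = (3,6) ∈ E(G2) ✓
  (7,9) → (φ(7),φ(9)) = (3,4) ∈ E(G2) ✓
All 23 edges of G1 map to edges of G2, and |E(G1)| = |E(G2)| = 23, so φ is a bijection on edges as well as vertices. Hence G1 ≅ G2.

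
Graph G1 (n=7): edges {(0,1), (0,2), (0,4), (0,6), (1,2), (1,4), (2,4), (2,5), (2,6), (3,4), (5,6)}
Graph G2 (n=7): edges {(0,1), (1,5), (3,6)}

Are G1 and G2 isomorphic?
No, not isomorphic

The graphs are NOT isomorphic.

Connected components of G1: 1 component(s) with vertex sets [[0, 1, 2, 3, 4, 5, 6]], sizes [7].
Connected components of G2: 4 component(s) with vertex sets [[2], [4], [3, 6], [0, 1, 5]], sizes [1, 1, 2, 3].
The number of connected components (and the multiset of component sizes) is an isomorphism invariant — an isomorphism maps each component of G1 bijectively onto a component of G2. Since G1 has 1 component(s) and G2 has 4, they cannot be isomorphic.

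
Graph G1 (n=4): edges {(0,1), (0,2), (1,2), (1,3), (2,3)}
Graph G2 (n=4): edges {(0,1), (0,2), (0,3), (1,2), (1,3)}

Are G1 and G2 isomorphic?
Yes, isomorphic

The graphs are isomorphic.
One valid mapping φ: V(G1) → V(G2): 0→3, 1→1, 2→0, 3→2

Verify φ preserves adjacency — for each edge of G1, its image is an edge of G2:
  (0,1) → (φ(0),φ(1)) = (1,3) ∈ E(G2) ✓
  (0,2) → (φ(0),φ(2)) = (0,3) ∈ E(G2) ✓
  (1,2) → (φ(1),φ(2)) = (0,1) ∈ E(G2) ✓
  (1,3) → (φ(1),φ(3)) = (1,2) ∈ E(G2) ✓
  (2,3) → (φ(2),φ(3)) = (0,2) ∈ E(G2) ✓
All 5 edges of G1 map to edges of G2, and |E(G1)| = |E(G2)| = 5, so φ is a bijection on edges as well as vertices. Hence G1 ≅ G2.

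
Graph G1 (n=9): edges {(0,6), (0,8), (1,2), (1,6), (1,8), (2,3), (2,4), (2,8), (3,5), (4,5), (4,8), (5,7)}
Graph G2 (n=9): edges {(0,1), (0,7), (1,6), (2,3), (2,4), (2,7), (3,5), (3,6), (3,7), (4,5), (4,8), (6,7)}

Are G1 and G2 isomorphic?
Yes, isomorphic

The graphs are isomorphic.
One valid mapping φ: V(G1) → V(G2): 0→0, 1→6, 2→3, 3→5, 4→2, 5→4, 6→1, 7→8, 8→7

Verify φ preserves adjacency — for each edge of G1, its image is an edge of G2:
  (0,6) → (φ(0),φ(6)) = (0,1) ∈ E(G2) ✓
  (0,8) → (φ(0),φ(8)) = (0,7) ∈ E(G2) ✓
  (1,2) → (φ(1),φ(2)) = (3,6) ∈ E(G2) ✓
  (1,6) → (φ(1),φ(6)) = (1,6) ∈ E(G2) ✓
  (1,8) → (φ(1),φ(8)) = (6,7) ∈ E(G2) ✓
  (2,3) → (φ(2),φ(3)) = (3,5) ∈ E(G2) ✓
  (2,4) → (φ(2),φ(4)) = (2,3) ∈ E(G2) ✓
  (2,8) → (φ(2),φ(8)) = (3,7) ∈ E(G2) ✓
  (3,5) → (φ(3),φ(5)) = (4,5) ∈ E(G2) ✓
  (4,5) → (φ(4),φ(5)) = (2,4) ∈ E(G2) ✓
  (4,8) → (φ(4),φ(8)) = (2,7) ∈ E(G2) ✓
  (5,7) → (φ(5),φ(7)) = (4,8) ∈ E(G2) ✓
All 12 edges of G1 map to edges of G2, and |E(G1)| = |E(G2)| = 12, so φ is a bijection on edges as well as vertices. Hence G1 ≅ G2.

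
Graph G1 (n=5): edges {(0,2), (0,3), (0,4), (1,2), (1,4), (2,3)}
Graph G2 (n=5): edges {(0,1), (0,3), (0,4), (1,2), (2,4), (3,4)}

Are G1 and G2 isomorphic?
Yes, isomorphic

The graphs are isomorphic.
One valid mapping φ: V(G1) → V(G2): 0→0, 1→2, 2→4, 3→3, 4→1

Verify φ preserves adjacency — for each edge of G1, its image is an edge of G2:
  (0,2) → (φ(0),φ(2)) = (0,4) ∈ E(G2) ✓
  (0,3) → (φ(0),φ(3)) = (0,3) ∈ E(G2) ✓
  (0,4) → (φ(0),φ(4)) = (0,1) ∈ E(G2) ✓
  (1,2) → (φ(1),φ(2)) = (2,4) ∈ E(G2) ✓
  (1,4) → (φ(1),φ(4)) = (1,2) ∈ E(G2) ✓
  (2,3) → (φ(2),φ(3)) = (3,4) ∈ E(G2) ✓
All 6 edges of G1 map to edges of G2, and |E(G1)| = |E(G2)| = 6, so φ is a bijection on edges as well as vertices. Hence G1 ≅ G2.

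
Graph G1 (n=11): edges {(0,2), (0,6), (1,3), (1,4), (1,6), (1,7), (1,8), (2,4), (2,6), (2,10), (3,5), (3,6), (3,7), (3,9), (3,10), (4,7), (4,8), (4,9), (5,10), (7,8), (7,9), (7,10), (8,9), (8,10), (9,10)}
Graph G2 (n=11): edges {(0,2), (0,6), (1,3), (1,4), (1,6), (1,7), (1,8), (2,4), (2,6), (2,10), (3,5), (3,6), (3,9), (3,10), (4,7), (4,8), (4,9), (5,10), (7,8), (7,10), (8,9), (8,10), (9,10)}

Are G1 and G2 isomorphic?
No, not isomorphic

The graphs are NOT isomorphic.

Counting edges: G1 has 25 edge(s); G2 has 23 edge(s).
Edge count is an isomorphism invariant (a bijection on vertices induces a bijection on edges), so differing edge counts rule out isomorphism.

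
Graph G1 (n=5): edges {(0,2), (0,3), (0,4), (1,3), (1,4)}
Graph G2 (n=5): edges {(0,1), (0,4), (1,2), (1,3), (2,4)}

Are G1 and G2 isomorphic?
Yes, isomorphic

The graphs are isomorphic.
One valid mapping φ: V(G1) → V(G2): 0→1, 1→4, 2→3, 3→0, 4→2

Verify φ preserves adjacency — for each edge of G1, its image is an edge of G2:
  (0,2) → (φ(0),φ(2)) = (1,3) ∈ E(G2) ✓
  (0,3) → (φ(0),φ(3)) = (0,1) ∈ E(G2) ✓
  (0,4) → (φ(0),φ(4)) = (1,2) ∈ E(G2) ✓
  (1,3) → (φ(1),φ(3)) = (0,4) ∈ E(G2) ✓
  (1,4) → (φ(1),φ(4)) = (2,4) ∈ E(G2) ✓
All 5 edges of G1 map to edges of G2, and |E(G1)| = |E(G2)| = 5, so φ is a bijection on edges as well as vertices. Hence G1 ≅ G2.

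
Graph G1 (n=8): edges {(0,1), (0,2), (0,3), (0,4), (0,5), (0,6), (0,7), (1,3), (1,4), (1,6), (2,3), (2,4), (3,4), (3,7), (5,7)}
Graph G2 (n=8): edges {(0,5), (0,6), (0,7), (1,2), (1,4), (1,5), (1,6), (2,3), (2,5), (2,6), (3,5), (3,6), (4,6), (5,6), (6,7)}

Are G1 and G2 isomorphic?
Yes, isomorphic

The graphs are isomorphic.
One valid mapping φ: V(G1) → V(G2): 0→6, 1→1, 2→3, 3→5, 4→2, 5→7, 6→4, 7→0

Verify φ preserves adjacency — for each edge of G1, its image is an edge of G2:
  (0,1) → (φ(0),φ(1)) = (1,6) ∈ E(G2) ✓
  (0,2) → (φ(0),φ(2)) = (3,6) ∈ E(G2) ✓
  (0,3) → (φ(0),φ(3)) = (5,6) ∈ E(G2) ✓
  (0,4) → (φ(0),φ(4)) = (2,6) ∈ E(G2) ✓
  (0,5) → (φ(0),φ(5)) = (6,7) ∈ E(G2) ✓
  (0,6) → (φ(0),φ(6)) = (4,6) ∈ E(G2) ✓
  (0,7) → (φ(0),φ(7)) = (0,6) ∈ E(G2) ✓
  (1,3) → (φ(1),φ(3)) = (1,5) ∈ E(G2) ✓
  (1,4) → (φ(1),φ(4)) = (1,2) ∈ E(G2) ✓
  (1,6) → (φ(1),φ(6)) = (1,4) ∈ E(G2) ✓
  (2,3) → (φ(2),φ(3)) = (3,5) ∈ E(G2) ✓
  (2,4) → (φ(2),φ(4)) = (2,3) ∈ E(G2) ✓
  (3,4) → (φ(3),φ(4)) = (2,5) ∈ E(G2) ✓
  (3,7) → (φ(3),φ(7)) = (0,5) ∈ E(G2) ✓
  (5,7) → (φ(5),φ(7)) = (0,7) ∈ E(G2) ✓
All 15 edges of G1 map to edges of G2, and |E(G1)| = |E(G2)| = 15, so φ is a bijection on edges as well as vertices. Hence G1 ≅ G2.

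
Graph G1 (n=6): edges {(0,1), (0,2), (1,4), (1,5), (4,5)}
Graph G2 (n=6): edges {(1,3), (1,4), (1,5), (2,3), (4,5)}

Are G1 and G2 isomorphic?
Yes, isomorphic

The graphs are isomorphic.
One valid mapping φ: V(G1) → V(G2): 0→3, 1→1, 2→2, 3→0, 4→5, 5→4

Verify φ preserves adjacency — for each edge of G1, its image is an edge of G2:
  (0,1) → (φ(0),φ(1)) = (1,3) ∈ E(G2) ✓
  (0,2) → (φ(0),φ(2)) = (2,3) ∈ E(G2) ✓
  (1,4) → (φ(1),φ(4)) = (1,5) ∈ E(G2) ✓
  (1,5) → (φ(1),φ(5)) = (1,4) ∈ E(G2) ✓
  (4,5) → (φ(4),φ(5)) = (4,5) ∈ E(G2) ✓
All 5 edges of G1 map to edges of G2, and |E(G1)| = |E(G2)| = 5, so φ is a bijection on edges as well as vertices. Hence G1 ≅ G2.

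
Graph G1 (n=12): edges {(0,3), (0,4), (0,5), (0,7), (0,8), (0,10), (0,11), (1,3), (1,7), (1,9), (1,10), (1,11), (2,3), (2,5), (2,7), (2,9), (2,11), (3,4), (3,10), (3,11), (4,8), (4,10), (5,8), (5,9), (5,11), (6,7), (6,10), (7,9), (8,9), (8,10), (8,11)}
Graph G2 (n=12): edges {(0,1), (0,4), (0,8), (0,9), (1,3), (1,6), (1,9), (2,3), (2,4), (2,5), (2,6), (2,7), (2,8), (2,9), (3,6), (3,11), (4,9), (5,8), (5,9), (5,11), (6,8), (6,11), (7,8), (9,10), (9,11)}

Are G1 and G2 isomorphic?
No, not isomorphic

The graphs are NOT isomorphic.

Counting triangles (3-cliques): G1 has 20, G2 has 11.
Triangle count is an isomorphism invariant, so differing triangle counts rule out isomorphism.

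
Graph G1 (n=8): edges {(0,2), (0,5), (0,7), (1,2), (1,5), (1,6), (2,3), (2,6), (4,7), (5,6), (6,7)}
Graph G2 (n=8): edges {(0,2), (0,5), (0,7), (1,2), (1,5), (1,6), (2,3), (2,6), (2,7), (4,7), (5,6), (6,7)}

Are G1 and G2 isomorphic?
No, not isomorphic

The graphs are NOT isomorphic.

Counting edges: G1 has 11 edge(s); G2 has 12 edge(s).
Edge count is an isomorphism invariant (a bijection on vertices induces a bijection on edges), so differing edge counts rule out isomorphism.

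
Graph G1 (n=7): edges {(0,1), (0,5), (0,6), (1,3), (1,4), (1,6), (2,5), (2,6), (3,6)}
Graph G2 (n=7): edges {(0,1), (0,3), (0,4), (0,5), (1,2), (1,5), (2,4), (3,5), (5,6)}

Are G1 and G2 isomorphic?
Yes, isomorphic

The graphs are isomorphic.
One valid mapping φ: V(G1) → V(G2): 0→1, 1→5, 2→4, 3→3, 4→6, 5→2, 6→0

Verify φ preserves adjacency — for each edge of G1, its image is an edge of G2:
  (0,1) → (φ(0),φ(1)) = (1,5) ∈ E(G2) ✓
  (0,5) → (φ(0),φ(5)) = (1,2) ∈ E(G2) ✓
  (0,6) → (φ(0),φ(6)) = (0,1) ∈ E(G2) ✓
  (1,3) → (φ(1),φ(3)) = (3,5) ∈ E(G2) ✓
  (1,4) → (φ(1),φ(4)) = (5,6) ∈ E(G2) ✓
  (1,6) → (φ(1),φ(6)) = (0,5) ∈ E(G2) ✓
  (2,5) → (φ(2),φ(5)) = (2,4) ∈ E(G2) ✓
  (2,6) → (φ(2),φ(6)) = (0,4) ∈ E(G2) ✓
  (3,6) → (φ(3),φ(6)) = (0,3) ∈ E(G2) ✓
All 9 edges of G1 map to edges of G2, and |E(G1)| = |E(G2)| = 9, so φ is a bijection on edges as well as vertices. Hence G1 ≅ G2.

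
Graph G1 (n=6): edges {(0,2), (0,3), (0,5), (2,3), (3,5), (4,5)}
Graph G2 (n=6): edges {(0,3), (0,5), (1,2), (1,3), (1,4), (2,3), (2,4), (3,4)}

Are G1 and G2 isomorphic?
No, not isomorphic

The graphs are NOT isomorphic.

Counting triangles (3-cliques): G1 has 2, G2 has 4.
Triangle count is an isomorphism invariant, so differing triangle counts rule out isomorphism.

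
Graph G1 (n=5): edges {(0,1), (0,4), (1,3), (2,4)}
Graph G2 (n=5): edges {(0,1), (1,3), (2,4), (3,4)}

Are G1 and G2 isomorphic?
Yes, isomorphic

The graphs are isomorphic.
One valid mapping φ: V(G1) → V(G2): 0→3, 1→4, 2→0, 3→2, 4→1

Verify φ preserves adjacency — for each edge of G1, its image is an edge of G2:
  (0,1) → (φ(0),φ(1)) = (3,4) ∈ E(G2) ✓
  (0,4) → (φ(0),φ(4)) = (1,3) ∈ E(G2) ✓
  (1,3) → (φ(1),φ(3)) = (2,4) ∈ E(G2) ✓
  (2,4) → (φ(2),φ(4)) = (0,1) ∈ E(G2) ✓
All 4 edges of G1 map to edges of G2, and |E(G1)| = |E(G2)| = 4, so φ is a bijection on edges as well as vertices. Hence G1 ≅ G2.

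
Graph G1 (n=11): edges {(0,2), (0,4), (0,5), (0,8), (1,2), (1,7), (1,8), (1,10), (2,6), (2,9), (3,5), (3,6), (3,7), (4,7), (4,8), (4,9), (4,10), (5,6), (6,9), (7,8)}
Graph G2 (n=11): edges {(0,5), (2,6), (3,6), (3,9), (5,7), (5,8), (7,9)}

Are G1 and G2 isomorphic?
No, not isomorphic

The graphs are NOT isomorphic.

Connected components of G1: 1 component(s) with vertex sets [[0, 1, 2, 3, 4, 5, 6, 7, 8, 9, 10]], sizes [11].
Connected components of G2: 4 component(s) with vertex sets [[1], [4], [10], [0, 2, 3, 5, 6, 7, 8, 9]], sizes [1, 1, 1, 8].
The number of connected components (and the multiset of component sizes) is an isomorphism invariant — an isomorphism maps each component of G1 bijectively onto a component of G2. Since G1 has 1 component(s) and G2 has 4, they cannot be isomorphic.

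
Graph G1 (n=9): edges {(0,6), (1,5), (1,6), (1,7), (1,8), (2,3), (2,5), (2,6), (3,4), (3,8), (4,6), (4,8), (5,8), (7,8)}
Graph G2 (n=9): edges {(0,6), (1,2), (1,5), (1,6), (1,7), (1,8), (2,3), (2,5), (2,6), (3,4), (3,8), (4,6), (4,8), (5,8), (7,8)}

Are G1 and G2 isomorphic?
No, not isomorphic

The graphs are NOT isomorphic.

Counting edges: G1 has 14 edge(s); G2 has 15 edge(s).
Edge count is an isomorphism invariant (a bijection on vertices induces a bijection on edges), so differing edge counts rule out isomorphism.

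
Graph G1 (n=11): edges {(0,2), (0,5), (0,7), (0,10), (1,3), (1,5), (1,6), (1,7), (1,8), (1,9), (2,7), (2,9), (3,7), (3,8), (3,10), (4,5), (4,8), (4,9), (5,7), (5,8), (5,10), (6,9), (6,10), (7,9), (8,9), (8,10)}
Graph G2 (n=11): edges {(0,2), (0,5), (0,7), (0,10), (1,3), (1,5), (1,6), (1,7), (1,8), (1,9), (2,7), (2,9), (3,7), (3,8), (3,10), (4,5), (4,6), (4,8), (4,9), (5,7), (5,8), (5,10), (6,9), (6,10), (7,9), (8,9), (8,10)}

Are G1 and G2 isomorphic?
No, not isomorphic

The graphs are NOT isomorphic.

Counting edges: G1 has 26 edge(s); G2 has 27 edge(s).
Edge count is an isomorphism invariant (a bijection on vertices induces a bijection on edges), so differing edge counts rule out isomorphism.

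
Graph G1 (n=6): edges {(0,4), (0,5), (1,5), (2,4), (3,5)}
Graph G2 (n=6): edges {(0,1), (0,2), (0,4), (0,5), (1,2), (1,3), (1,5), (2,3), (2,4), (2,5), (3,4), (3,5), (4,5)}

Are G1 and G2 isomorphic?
No, not isomorphic

The graphs are NOT isomorphic.

Degrees in G1: deg(0)=2, deg(1)=1, deg(2)=1, deg(3)=1, deg(4)=2, deg(5)=3.
Sorted degree sequence of G1: [3, 2, 2, 1, 1, 1].
Degrees in G2: deg(0)=4, deg(1)=4, deg(2)=5, deg(3)=4, deg(4)=4, deg(5)=5.
Sorted degree sequence of G2: [5, 5, 4, 4, 4, 4].
The (sorted) degree sequence is an isomorphism invariant, so since G1 and G2 have different degree sequences they cannot be isomorphic.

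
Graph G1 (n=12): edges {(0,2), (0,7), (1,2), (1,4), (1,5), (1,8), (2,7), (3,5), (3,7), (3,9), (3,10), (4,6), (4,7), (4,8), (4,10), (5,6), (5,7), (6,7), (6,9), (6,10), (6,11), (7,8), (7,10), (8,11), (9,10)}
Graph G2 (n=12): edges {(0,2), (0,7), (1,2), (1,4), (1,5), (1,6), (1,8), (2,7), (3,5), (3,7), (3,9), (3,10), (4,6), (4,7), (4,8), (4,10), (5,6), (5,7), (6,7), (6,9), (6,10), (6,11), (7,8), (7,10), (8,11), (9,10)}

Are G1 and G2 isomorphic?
No, not isomorphic

The graphs are NOT isomorphic.

Counting edges: G1 has 25 edge(s); G2 has 26 edge(s).
Edge count is an isomorphism invariant (a bijection on vertices induces a bijection on edges), so differing edge counts rule out isomorphism.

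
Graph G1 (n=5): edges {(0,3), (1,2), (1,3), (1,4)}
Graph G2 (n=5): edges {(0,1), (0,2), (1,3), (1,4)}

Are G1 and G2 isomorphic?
Yes, isomorphic

The graphs are isomorphic.
One valid mapping φ: V(G1) → V(G2): 0→2, 1→1, 2→3, 3→0, 4→4

Verify φ preserves adjacency — for each edge of G1, its image is an edge of G2:
  (0,3) → (φ(0),φ(3)) = (0,2) ∈ E(G2) ✓
  (1,2) → (φ(1),φ(2)) = (1,3) ∈ E(G2) ✓
  (1,3) → (φ(1),φ(3)) = (0,1) ∈ E(G2) ✓
  (1,4) → (φ(1),φ(4)) = (1,4) ∈ E(G2) ✓
All 4 edges of G1 map to edges of G2, and |E(G1)| = |E(G2)| = 4, so φ is a bijection on edges as well as vertices. Hence G1 ≅ G2.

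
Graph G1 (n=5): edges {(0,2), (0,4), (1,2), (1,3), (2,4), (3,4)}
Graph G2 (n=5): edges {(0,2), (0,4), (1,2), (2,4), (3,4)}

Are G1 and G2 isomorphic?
No, not isomorphic

The graphs are NOT isomorphic.

Counting edges: G1 has 6 edge(s); G2 has 5 edge(s).
Edge count is an isomorphism invariant (a bijection on vertices induces a bijection on edges), so differing edge counts rule out isomorphism.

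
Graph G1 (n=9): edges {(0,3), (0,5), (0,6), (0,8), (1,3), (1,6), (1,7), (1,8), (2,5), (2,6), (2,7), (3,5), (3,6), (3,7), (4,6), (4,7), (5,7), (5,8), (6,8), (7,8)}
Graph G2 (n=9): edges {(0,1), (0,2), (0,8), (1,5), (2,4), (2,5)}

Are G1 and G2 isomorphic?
No, not isomorphic

The graphs are NOT isomorphic.

Connected components of G1: 1 component(s) with vertex sets [[0, 1, 2, 3, 4, 5, 6, 7, 8]], sizes [9].
Connected components of G2: 4 component(s) with vertex sets [[3], [6], [7], [0, 1, 2, 4, 5, 8]], sizes [1, 1, 1, 6].
The number of connected components (and the multiset of component sizes) is an isomorphism invariant — an isomorphism maps each component of G1 bijectively onto a component of G2. Since G1 has 1 component(s) and G2 has 4, they cannot be isomorphic.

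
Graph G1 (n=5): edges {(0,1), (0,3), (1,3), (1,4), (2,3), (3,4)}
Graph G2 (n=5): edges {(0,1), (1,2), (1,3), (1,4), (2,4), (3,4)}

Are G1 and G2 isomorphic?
Yes, isomorphic

The graphs are isomorphic.
One valid mapping φ: V(G1) → V(G2): 0→2, 1→4, 2→0, 3→1, 4→3

Verify φ preserves adjacency — for each edge of G1, its image is an edge of G2:
  (0,1) → (φ(0),φ(1)) = (2,4) ∈ E(G2) ✓
  (0,3) → (φ(0),φ(3)) = (1,2) ∈ E(G2) ✓
  (1,3) → (φ(1),φ(3)) = (1,4) ∈ E(G2) ✓
  (1,4) → (φ(1),φ(4)) = (3,4) ∈ E(G2) ✓
  (2,3) → (φ(2),φ(3)) = (0,1) ∈ E(G2) ✓
  (3,4) → (φ(3),φ(4)) = (1,3) ∈ E(G2) ✓
All 6 edges of G1 map to edges of G2, and |E(G1)| = |E(G2)| = 6, so φ is a bijection on edges as well as vertices. Hence G1 ≅ G2.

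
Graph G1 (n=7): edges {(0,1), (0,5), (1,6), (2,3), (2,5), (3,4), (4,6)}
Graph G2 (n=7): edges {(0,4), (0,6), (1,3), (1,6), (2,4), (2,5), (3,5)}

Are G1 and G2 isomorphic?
Yes, isomorphic

The graphs are isomorphic.
One valid mapping φ: V(G1) → V(G2): 0→6, 1→0, 2→3, 3→5, 4→2, 5→1, 6→4

Verify φ preserves adjacency — for each edge of G1, its image is an edge of G2:
  (0,1) → (φ(0),φ(1)) = (0,6) ∈ E(G2) ✓
  (0,5) → (φ(0),φ(5)) = (1,6) ∈ E(G2) ✓
  (1,6) → (φ(1),φ(6)) = (0,4) ∈ E(G2) ✓
  (2,3) → (φ(2),φ(3)) = (3,5) ∈ E(G2) ✓
  (2,5) → (φ(2),φ(5)) = (1,3) ∈ E(G2) ✓
  (3,4) → (φ(3),φ(4)) = (2,5) ∈ E(G2) ✓
  (4,6) → (φ(4),φ(6)) = (2,4) ∈ E(G2) ✓
All 7 edges of G1 map to edges of G2, and |E(G1)| = |E(G2)| = 7, so φ is a bijection on edges as well as vertices. Hence G1 ≅ G2.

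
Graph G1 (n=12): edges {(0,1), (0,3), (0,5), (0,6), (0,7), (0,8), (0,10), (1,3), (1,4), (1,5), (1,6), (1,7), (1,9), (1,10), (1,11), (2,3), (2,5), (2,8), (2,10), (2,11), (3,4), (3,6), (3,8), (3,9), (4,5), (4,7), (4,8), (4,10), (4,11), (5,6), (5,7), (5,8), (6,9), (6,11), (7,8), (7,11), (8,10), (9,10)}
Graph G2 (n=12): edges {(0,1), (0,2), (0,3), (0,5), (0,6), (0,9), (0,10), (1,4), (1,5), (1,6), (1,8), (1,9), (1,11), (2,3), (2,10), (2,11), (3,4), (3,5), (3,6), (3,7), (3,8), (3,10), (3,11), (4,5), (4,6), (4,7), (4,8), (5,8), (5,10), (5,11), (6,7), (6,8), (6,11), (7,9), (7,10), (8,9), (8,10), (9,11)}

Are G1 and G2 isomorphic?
Yes, isomorphic

The graphs are isomorphic.
One valid mapping φ: V(G1) → V(G2): 0→5, 1→3, 2→9, 3→0, 4→6, 5→8, 6→10, 7→4, 8→1, 9→2, 10→11, 11→7

Verify φ preserves adjacency — for each edge of G1, its image is an edge of G2:
  (0,1) → (φ(0),φ(1)) = (3,5) ∈ E(G2) ✓
  (0,3) → (φ(0),φ(3)) = (0,5) ∈ E(G2) ✓
  (0,5) → (φ(0),φ(5)) = (5,8) ∈ E(G2) ✓
  (0,6) → (φ(0),φ(6)) = (5,10) ∈ E(G2) ✓
  (0,7) → (φ(0),φ(7)) = (4,5) ∈ E(G2) ✓
  (0,8) → (φ(0),φ(8)) = (1,5) ∈ E(G2) ✓
  (0,10) → (φ(0),φ(10)) = (5,11) ∈ E(G2) ✓
  (1,3) → (φ(1),φ(3)) = (0,3) ∈ E(G2) ✓
  (1,4) → (φ(1),φ(4)) = (3,6) ∈ E(G2) ✓
  (1,5) → (φ(1),φ(5)) = (3,8) ∈ E(G2) ✓
  (1,6) → (φ(1),φ(6)) = (3,10) ∈ E(G2) ✓
  (1,7) → (φ(1),φ(7)) = (3,4) ∈ E(G2) ✓
  (1,9) → (φ(1),φ(9)) = (2,3) ∈ E(G2) ✓
  (1,10) → (φ(1),φ(10)) = (3,11) ∈ E(G2) ✓
  (1,11) → (φ(1),φ(11)) = (3,7) ∈ E(G2) ✓
  (2,3) → (φ(2),φ(3)) = (0,9) ∈ E(G2) ✓
  (2,5) → (φ(2),φ(5)) = (8,9) ∈ E(G2) ✓
  (2,8) → (φ(2),φ(8)) = (1,9) ∈ E(G2) ✓
  (2,10) → (φ(2),φ(10)) = (9,11) ∈ E(G2) ✓
  (2,11) → (φ(2),φ(11)) = (7,9) ∈ E(G2) ✓
  (3,4) → (φ(3),φ(4)) = (0,6) ∈ E(G2) ✓
  (3,6) → (φ(3),φ(6)) = (0,10) ∈ E(G2) ✓
  (3,8) → (φ(3),φ(8)) = (0,1) ∈ E(G2) ✓
  (3,9) → (φ(3),φ(9)) = (0,2) ∈ E(G2) ✓
  (4,5) → (φ(4),φ(5)) = (6,8) ∈ E(G2) ✓
  (4,7) → (φ(4),φ(7)) = (4,6) ∈ E(G2) ✓
  (4,8) → (φ(4),φ(8)) = (1,6) ∈ E(G2) ✓
  (4,10) → (φ(4),φ(10)) = (6,11) ∈ E(G2) ✓
  (4,11) → (φ(4),φ(11)) = (6,7) ∈ E(G2) ✓
  (5,6) → (φ(5),φ(6)) = (8,10) ∈ E(G2) ✓
  (5,7) → (φ(5),φ(7)) = (4,8) ∈ E(G2) ✓
  (5,8) → (φ(5),φ(8)) = (1,8) ∈ E(G2) ✓
  (6,9) → (φ(6),φ(9)) = (2,10) ∈ E(G2) ✓
  (6,11) → (φ(6),φ(11)) = (7,10) ∈ E(G2) ✓
  (7,8) → (φ(7),φ(8)) = (1,4) ∈ E(G2) ✓
  (7,11) → (φ(7),φ(11)) = (4,7) ∈ E(G2) ✓
  (8,10) → (φ(8),φ(10)) = (1,11) ∈ E(G2) ✓
  (9,10) → (φ(9),φ(10)) = (2,11) ∈ E(G2) ✓
All 38 edges of G1 map to edges of G2, and |E(G1)| = |E(G2)| = 38, so φ is a bijection on edges as well as vertices. Hence G1 ≅ G2.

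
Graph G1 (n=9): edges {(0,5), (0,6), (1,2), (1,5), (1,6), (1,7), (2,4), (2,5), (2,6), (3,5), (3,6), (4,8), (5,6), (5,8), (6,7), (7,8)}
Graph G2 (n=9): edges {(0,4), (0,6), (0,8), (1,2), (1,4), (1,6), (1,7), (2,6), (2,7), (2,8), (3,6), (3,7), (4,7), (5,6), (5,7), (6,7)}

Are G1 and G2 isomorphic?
Yes, isomorphic

The graphs are isomorphic.
One valid mapping φ: V(G1) → V(G2): 0→5, 1→1, 2→2, 3→3, 4→8, 5→6, 6→7, 7→4, 8→0

Verify φ preserves adjacency — for each edge of G1, its image is an edge of G2:
  (0,5) → (φ(0),φ(5)) = (5,6) ∈ E(G2) ✓
  (0,6) → (φ(0),φ(6)) = (5,7) ∈ E(G2) ✓
  (1,2) → (φ(1),φ(2)) = (1,2) ∈ E(G2) ✓
  (1,5) → (φ(1),φ(5)) = (1,6) ∈ E(G2) ✓
  (1,6) → (φ(1),φ(6)) = (1,7) ∈ E(G2) ✓
  (1,7) → (φ(1),φ(7)) = (1,4) ∈ E(G2) ✓
  (2,4) → (φ(2),φ(4)) = (2,8) ∈ E(G2) ✓
  (2,5) → (φ(2),φ(5)) = (2,6) ∈ E(G2) ✓
  (2,6) → (φ(2),φ(6)) = (2,7) ∈ E(G2) ✓
  (3,5) → (φ(3),φ(5)) = (3,6) ∈ E(G2) ✓
  (3,6) → (φ(3),φ(6)) = (3,7) ∈ E(G2) ✓
  (4,8) → (φ(4),φ(8)) = (0,8) ∈ E(G2) ✓
  (5,6) → (φ(5),φ(6)) = (6,7) ∈ E(G2) ✓
  (5,8) → (φ(5),φ(8)) = (0,6) ∈ E(G2) ✓
  (6,7) → (φ(6),φ(7)) = (4,7) ∈ E(G2) ✓
  (7,8) → (φ(7),φ(8)) = (0,4) ∈ E(G2) ✓
All 16 edges of G1 map to edges of G2, and |E(G1)| = |E(G2)| = 16, so φ is a bijection on edges as well as vertices. Hence G1 ≅ G2.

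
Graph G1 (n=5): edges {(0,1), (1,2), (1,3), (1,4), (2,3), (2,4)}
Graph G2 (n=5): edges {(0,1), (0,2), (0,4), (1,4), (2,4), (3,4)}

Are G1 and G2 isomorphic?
Yes, isomorphic

The graphs are isomorphic.
One valid mapping φ: V(G1) → V(G2): 0→3, 1→4, 2→0, 3→1, 4→2

Verify φ preserves adjacency — for each edge of G1, its image is an edge of G2:
  (0,1) → (φ(0),φ(1)) = (3,4) ∈ E(G2) ✓
  (1,2) → (φ(1),φ(2)) = (0,4) ∈ E(G2) ✓
  (1,3) → (φ(1),φ(3)) = (1,4) ∈ E(G2) ✓
  (1,4) → (φ(1),φ(4)) = (2,4) ∈ E(G2) ✓
  (2,3) → (φ(2),φ(3)) = (0,1) ∈ E(G2) ✓
  (2,4) → (φ(2),φ(4)) = (0,2) ∈ E(G2) ✓
All 6 edges of G1 map to edges of G2, and |E(G1)| = |E(G2)| = 6, so φ is a bijection on edges as well as vertices. Hence G1 ≅ G2.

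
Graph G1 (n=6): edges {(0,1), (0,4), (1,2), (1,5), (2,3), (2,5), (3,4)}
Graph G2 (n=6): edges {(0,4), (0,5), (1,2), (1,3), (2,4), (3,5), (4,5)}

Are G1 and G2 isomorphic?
Yes, isomorphic

The graphs are isomorphic.
One valid mapping φ: V(G1) → V(G2): 0→3, 1→5, 2→4, 3→2, 4→1, 5→0

Verify φ preserves adjacency — for each edge of G1, its image is an edge of G2:
  (0,1) → (φ(0),φ(1)) = (3,5) ∈ E(G2) ✓
  (0,4) → (φ(0),φ(4)) = (1,3) ∈ E(G2) ✓
  (1,2) → (φ(1),φ(2)) = (4,5) ∈ E(G2) ✓
  (1,5) → (φ(1),φ(5)) = (0,5) ∈ E(G2) ✓
  (2,3) → (φ(2),φ(3)) = (2,4) ∈ E(G2) ✓
  (2,5) → (φ(2),φ(5)) = (0,4) ∈ E(G2) ✓
  (3,4) → (φ(3),φ(4)) = (1,2) ∈ E(G2) ✓
All 7 edges of G1 map to edges of G2, and |E(G1)| = |E(G2)| = 7, so φ is a bijection on edges as well as vertices. Hence G1 ≅ G2.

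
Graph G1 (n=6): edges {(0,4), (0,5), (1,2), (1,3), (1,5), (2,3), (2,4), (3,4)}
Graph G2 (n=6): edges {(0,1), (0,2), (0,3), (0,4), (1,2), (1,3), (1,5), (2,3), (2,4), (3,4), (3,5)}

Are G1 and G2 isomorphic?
No, not isomorphic

The graphs are NOT isomorphic.

Degrees in G1: deg(0)=2, deg(1)=3, deg(2)=3, deg(3)=3, deg(4)=3, deg(5)=2.
Sorted degree sequence of G1: [3, 3, 3, 3, 2, 2].
Degrees in G2: deg(0)=4, deg(1)=4, deg(2)=4, deg(3)=5, deg(4)=3, deg(5)=2.
Sorted degree sequence of G2: [5, 4, 4, 4, 3, 2].
The (sorted) degree sequence is an isomorphism invariant, so since G1 and G2 have different degree sequences they cannot be isomorphic.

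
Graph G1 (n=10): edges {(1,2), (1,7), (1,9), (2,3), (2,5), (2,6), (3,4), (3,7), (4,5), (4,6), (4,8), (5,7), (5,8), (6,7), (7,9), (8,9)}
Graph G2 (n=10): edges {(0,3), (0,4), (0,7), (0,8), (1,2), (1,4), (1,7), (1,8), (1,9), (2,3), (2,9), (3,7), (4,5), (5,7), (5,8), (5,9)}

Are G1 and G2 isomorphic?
Yes, isomorphic

The graphs are isomorphic.
One valid mapping φ: V(G1) → V(G2): 0→6, 1→9, 2→5, 3→8, 4→0, 5→7, 6→4, 7→1, 8→3, 9→2

Verify φ preserves adjacency — for each edge of G1, its image is an edge of G2:
  (1,2) → (φ(1),φ(2)) = (5,9) ∈ E(G2) ✓
  (1,7) → (φ(1),φ(7)) = (1,9) ∈ E(G2) ✓
  (1,9) → (φ(1),φ(9)) = (2,9) ∈ E(G2) ✓
  (2,3) → (φ(2),φ(3)) = (5,8) ∈ E(G2) ✓
  (2,5) → (φ(2),φ(5)) = (5,7) ∈ E(G2) ✓
  (2,6) → (φ(2),φ(6)) = (4,5) ∈ E(G2) ✓
  (3,4) → (φ(3),φ(4)) = (0,8) ∈ E(G2) ✓
  (3,7) → (φ(3),φ(7)) = (1,8) ∈ E(G2) ✓
  (4,5) → (φ(4),φ(5)) = (0,7) ∈ E(G2) ✓
  (4,6) → (φ(4),φ(6)) = (0,4) ∈ E(G2) ✓
  (4,8) → (φ(4),φ(8)) = (0,3) ∈ E(G2) ✓
  (5,7) → (φ(5),φ(7)) = (1,7) ∈ E(G2) ✓
  (5,8) → (φ(5),φ(8)) = (3,7) ∈ E(G2) ✓
  (6,7) → (φ(6),φ(7)) = (1,4) ∈ E(G2) ✓
  (7,9) → (φ(7),φ(9)) = (1,2) ∈ E(G2) ✓
  (8,9) → (φ(8),φ(9)) = (2,3) ∈ E(G2) ✓
All 16 edges of G1 map to edges of G2, and |E(G1)| = |E(G2)| = 16, so φ is a bijection on edges as well as vertices. Hence G1 ≅ G2.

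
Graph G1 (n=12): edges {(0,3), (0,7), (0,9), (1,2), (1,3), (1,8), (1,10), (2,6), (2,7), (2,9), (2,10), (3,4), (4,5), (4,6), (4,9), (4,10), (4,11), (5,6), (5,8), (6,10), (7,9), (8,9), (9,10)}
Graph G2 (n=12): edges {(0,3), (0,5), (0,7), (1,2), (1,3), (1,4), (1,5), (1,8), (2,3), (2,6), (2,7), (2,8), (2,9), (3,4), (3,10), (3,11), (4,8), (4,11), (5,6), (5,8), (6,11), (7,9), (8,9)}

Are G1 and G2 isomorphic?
Yes, isomorphic

The graphs are isomorphic.
One valid mapping φ: V(G1) → V(G2): 0→7, 1→5, 2→8, 3→0, 4→3, 5→11, 6→4, 7→9, 8→6, 9→2, 10→1, 11→10

Verify φ preserves adjacency — for each edge of G1, its image is an edge of G2:
  (0,3) → (φ(0),φ(3)) = (0,7) ∈ E(G2) ✓
  (0,7) → (φ(0),φ(7)) = (7,9) ∈ E(G2) ✓
  (0,9) → (φ(0),φ(9)) = (2,7) ∈ E(G2) ✓
  (1,2) → (φ(1),φ(2)) = (5,8) ∈ E(G2) ✓
  (1,3) → (φ(1),φ(3)) = (0,5) ∈ E(G2) ✓
  (1,8) → (φ(1),φ(8)) = (5,6) ∈ E(G2) ✓
  (1,10) → (φ(1),φ(10)) = (1,5) ∈ E(G2) ✓
  (2,6) → (φ(2),φ(6)) = (4,8) ∈ E(G2) ✓
  (2,7) → (φ(2),φ(7)) = (8,9) ∈ E(G2) ✓
  (2,9) → (φ(2),φ(9)) = (2,8) ∈ E(G2) ✓
  (2,10) → (φ(2),φ(10)) = (1,8) ∈ E(G2) ✓
  (3,4) → (φ(3),φ(4)) = (0,3) ∈ E(G2) ✓
  (4,5) → (φ(4),φ(5)) = (3,11) ∈ E(G2) ✓
  (4,6) → (φ(4),φ(6)) = (3,4) ∈ E(G2) ✓
  (4,9) → (φ(4),φ(9)) = (2,3) ∈ E(G2) ✓
  (4,10) → (φ(4),φ(10)) = (1,3) ∈ E(G2) ✓
  (4,11) → (φ(4),φ(11)) = (3,10) ∈ E(G2) ✓
  (5,6) → (φ(5),φ(6)) = (4,11) ∈ E(G2) ✓
  (5,8) → (φ(5),φ(8)) = (6,11) ∈ E(G2) ✓
  (6,10) → (φ(6),φ(10)) = (1,4) ∈ E(G2) ✓
  (7,9) → (φ(7),φ(9)) = (2,9) ∈ E(G2) ✓
  (8,9) → (φ(8),φ(9)) = (2,6) ∈ E(G2) ✓
  (9,10) → (φ(9),φ(10)) = (1,2) ∈ E(G2) ✓
All 23 edges of G1 map to edges of G2, and |E(G1)| = |E(G2)| = 23, so φ is a bijection on edges as well as vertices. Hence G1 ≅ G2.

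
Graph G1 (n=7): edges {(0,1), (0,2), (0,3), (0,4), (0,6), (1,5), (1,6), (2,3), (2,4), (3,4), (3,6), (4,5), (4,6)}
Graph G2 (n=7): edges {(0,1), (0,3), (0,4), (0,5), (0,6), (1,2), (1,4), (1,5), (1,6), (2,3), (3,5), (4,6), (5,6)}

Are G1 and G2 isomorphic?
Yes, isomorphic

The graphs are isomorphic.
One valid mapping φ: V(G1) → V(G2): 0→0, 1→3, 2→4, 3→6, 4→1, 5→2, 6→5

Verify φ preserves adjacency — for each edge of G1, its image is an edge of G2:
  (0,1) → (φ(0),φ(1)) = (0,3) ∈ E(G2) ✓
  (0,2) → (φ(0),φ(2)) = (0,4) ∈ E(G2) ✓
  (0,3) → (φ(0),φ(3)) = (0,6) ∈ E(G2) ✓
  (0,4) → (φ(0),φ(4)) = (0,1) ∈ E(G2) ✓
  (0,6) → (φ(0),φ(6)) = (0,5) ∈ E(G2) ✓
  (1,5) → (φ(1),φ(5)) = (2,3) ∈ E(G2) ✓
  (1,6) → (φ(1),φ(6)) = (3,5) ∈ E(G2) ✓
  (2,3) → (φ(2),φ(3)) = (4,6) ∈ E(G2) ✓
  (2,4) → (φ(2),φ(4)) = (1,4) ∈ E(G2) ✓
  (3,4) → (φ(3),φ(4)) = (1,6) ∈ E(G2) ✓
  (3,6) → (φ(3),φ(6)) = (5,6) ∈ E(G2) ✓
  (4,5) → (φ(4),φ(5)) = (1,2) ∈ E(G2) ✓
  (4,6) → (φ(4),φ(6)) = (1,5) ∈ E(G2) ✓
All 13 edges of G1 map to edges of G2, and |E(G1)| = |E(G2)| = 13, so φ is a bijection on edges as well as vertices. Hence G1 ≅ G2.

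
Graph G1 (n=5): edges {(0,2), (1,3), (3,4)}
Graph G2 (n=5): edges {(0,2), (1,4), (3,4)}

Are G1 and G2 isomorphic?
Yes, isomorphic

The graphs are isomorphic.
One valid mapping φ: V(G1) → V(G2): 0→0, 1→3, 2→2, 3→4, 4→1

Verify φ preserves adjacency — for each edge of G1, its image is an edge of G2:
  (0,2) → (φ(0),φ(2)) = (0,2) ∈ E(G2) ✓
  (1,3) → (φ(1),φ(3)) = (3,4) ∈ E(G2) ✓
  (3,4) → (φ(3),φ(4)) = (1,4) ∈ E(G2) ✓
All 3 edges of G1 map to edges of G2, and |E(G1)| = |E(G2)| = 3, so φ is a bijection on edges as well as vertices. Hence G1 ≅ G2.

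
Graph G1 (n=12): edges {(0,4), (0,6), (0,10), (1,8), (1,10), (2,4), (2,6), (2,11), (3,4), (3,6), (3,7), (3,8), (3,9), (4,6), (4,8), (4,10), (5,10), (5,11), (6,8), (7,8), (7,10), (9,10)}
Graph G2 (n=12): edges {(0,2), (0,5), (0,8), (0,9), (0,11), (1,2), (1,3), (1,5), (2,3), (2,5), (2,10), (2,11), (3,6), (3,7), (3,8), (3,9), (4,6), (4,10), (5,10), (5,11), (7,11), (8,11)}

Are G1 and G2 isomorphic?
Yes, isomorphic

The graphs are isomorphic.
One valid mapping φ: V(G1) → V(G2): 0→1, 1→9, 2→10, 3→11, 4→2, 5→6, 6→5, 7→8, 8→0, 9→7, 10→3, 11→4

Verify φ preserves adjacency — for each edge of G1, its image is an edge of G2:
  (0,4) → (φ(0),φ(4)) = (1,2) ∈ E(G2) ✓
  (0,6) → (φ(0),φ(6)) = (1,5) ∈ E(G2) ✓
  (0,10) → (φ(0),φ(10)) = (1,3) ∈ E(G2) ✓
  (1,8) → (φ(1),φ(8)) = (0,9) ∈ E(G2) ✓
  (1,10) → (φ(1),φ(10)) = (3,9) ∈ E(G2) ✓
  (2,4) → (φ(2),φ(4)) = (2,10) ∈ E(G2) ✓
  (2,6) → (φ(2),φ(6)) = (5,10) ∈ E(G2) ✓
  (2,11) → (φ(2),φ(11)) = (4,10) ∈ E(G2) ✓
  (3,4) → (φ(3),φ(4)) = (2,11) ∈ E(G2) ✓
  (3,6) → (φ(3),φ(6)) = (5,11) ∈ E(G2) ✓
  (3,7) → (φ(3),φ(7)) = (8,11) ∈ E(G2) ✓
  (3,8) → (φ(3),φ(8)) = (0,11) ∈ E(G2) ✓
  (3,9) → (φ(3),φ(9)) = (7,11) ∈ E(G2) ✓
  (4,6) → (φ(4),φ(6)) = (2,5) ∈ E(G2) ✓
  (4,8) → (φ(4),φ(8)) = (0,2) ∈ E(G2) ✓
  (4,10) → (φ(4),φ(10)) = (2,3) ∈ E(G2) ✓
  (5,10) → (φ(5),φ(10)) = (3,6) ∈ E(G2) ✓
  (5,11) → (φ(5),φ(11)) = (4,6) ∈ E(G2) ✓
  (6,8) → (φ(6),φ(8)) = (0,5) ∈ E(G2) ✓
  (7,8) → (φ(7),φ(8)) = (0,8) ∈ E(G2) ✓
  (7,10) → (φ(7),φ(10)) = (3,8) ∈ E(G2) ✓
  (9,10) → (φ(9),φ(10)) = (3,7) ∈ E(G2) ✓
All 22 edges of G1 map to edges of G2, and |E(G1)| = |E(G2)| = 22, so φ is a bijection on edges as well as vertices. Hence G1 ≅ G2.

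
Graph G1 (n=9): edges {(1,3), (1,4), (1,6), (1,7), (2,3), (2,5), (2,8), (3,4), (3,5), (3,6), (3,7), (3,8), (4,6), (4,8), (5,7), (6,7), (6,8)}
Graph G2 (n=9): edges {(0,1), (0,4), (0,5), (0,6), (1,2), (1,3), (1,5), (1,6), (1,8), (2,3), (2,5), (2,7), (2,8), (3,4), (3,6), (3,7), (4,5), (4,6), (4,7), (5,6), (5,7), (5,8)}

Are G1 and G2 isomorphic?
No, not isomorphic

The graphs are NOT isomorphic.

Degrees in G1: deg(0)=0, deg(1)=4, deg(2)=3, deg(3)=7, deg(4)=4, deg(5)=3, deg(6)=5, deg(7)=4, deg(8)=4.
Sorted degree sequence of G1: [7, 5, 4, 4, 4, 4, 3, 3, 0].
Degrees in G2: deg(0)=4, deg(1)=6, deg(2)=5, deg(3)=5, deg(4)=5, deg(5)=7, deg(6)=5, deg(7)=4, deg(8)=3.
Sorted degree sequence of G2: [7, 6, 5, 5, 5, 5, 4, 4, 3].
The (sorted) degree sequence is an isomorphism invariant, so since G1 and G2 have different degree sequences they cannot be isomorphic.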